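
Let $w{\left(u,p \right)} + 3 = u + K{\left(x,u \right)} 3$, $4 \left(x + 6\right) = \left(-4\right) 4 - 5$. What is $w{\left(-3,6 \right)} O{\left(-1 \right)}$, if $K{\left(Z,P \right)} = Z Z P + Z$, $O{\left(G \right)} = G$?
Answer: $\frac{18861}{16} \approx 1178.8$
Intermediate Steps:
$x = - \frac{45}{4}$ ($x = -6 + \frac{\left(-4\right) 4 - 5}{4} = -6 + \frac{-16 - 5}{4} = -6 + \frac{1}{4} \left(-21\right) = -6 - \frac{21}{4} = - \frac{45}{4} \approx -11.25$)
$K{\left(Z,P \right)} = Z + P Z^{2}$ ($K{\left(Z,P \right)} = Z^{2} P + Z = P Z^{2} + Z = Z + P Z^{2}$)
$w{\left(u,p \right)} = - \frac{147}{4} + \frac{6091 u}{16}$ ($w{\left(u,p \right)} = -3 + \left(u + - \frac{45 \left(1 + u \left(- \frac{45}{4}\right)\right)}{4} \cdot 3\right) = -3 + \left(u + - \frac{45 \left(1 - \frac{45 u}{4}\right)}{4} \cdot 3\right) = -3 + \left(u + \left(- \frac{45}{4} + \frac{2025 u}{16}\right) 3\right) = -3 + \left(u + \left(- \frac{135}{4} + \frac{6075 u}{16}\right)\right) = -3 + \left(- \frac{135}{4} + \frac{6091 u}{16}\right) = - \frac{147}{4} + \frac{6091 u}{16}$)
$w{\left(-3,6 \right)} O{\left(-1 \right)} = \left(- \frac{147}{4} + \frac{6091}{16} \left(-3\right)\right) \left(-1\right) = \left(- \frac{147}{4} - \frac{18273}{16}\right) \left(-1\right) = \left(- \frac{18861}{16}\right) \left(-1\right) = \frac{18861}{16}$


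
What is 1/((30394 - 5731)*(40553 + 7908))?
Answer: 1/1195193643 ≈ 8.3668e-10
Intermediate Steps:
1/((30394 - 5731)*(40553 + 7908)) = 1/(24663*48461) = 1/1195193643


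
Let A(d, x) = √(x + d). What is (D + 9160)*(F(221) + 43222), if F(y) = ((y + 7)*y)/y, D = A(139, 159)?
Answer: 398002000 + 43450*√298 ≈ 3.9875e+8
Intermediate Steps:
A(d, x) = √(d + x)
D = √298 (D = √(139 + 159) = √298 ≈ 17.263)
F(y) = 7 + y (F(y) = ((7 + y)*y)/y = (y*(7 + y))/y = 7 + y)
(D + 9160)*(F(221) + 43222) = (√298 + 9160)*((7 + 221) + 43222) = (9160 + √298)*(228 + 43222) = (9160 + √298)*43450 = 398002000 + 43450*√298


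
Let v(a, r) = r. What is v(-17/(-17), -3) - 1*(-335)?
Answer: 332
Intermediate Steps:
v(-17/(-17), -3) - 1*(-335) = -3 - 1*(-335) = -3 + 335 = 332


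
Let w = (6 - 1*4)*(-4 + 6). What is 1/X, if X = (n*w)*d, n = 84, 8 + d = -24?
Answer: -1/10752 ≈ -9.3006e-5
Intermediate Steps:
d = -32 (d = -8 - 24 = -32)
w = 4 (w = (6 - 4)*2 = 2*2 = 4)
X = -10752 (X = (84*4)*(-32) = 336*(-32) = -10752)
1/X = 1/(-10752) = -1/10752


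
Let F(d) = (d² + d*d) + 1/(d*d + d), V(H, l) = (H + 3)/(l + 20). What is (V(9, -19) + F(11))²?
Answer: 1124193841/17424 ≈ 64520.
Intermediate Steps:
V(H, l) = (3 + H)/(20 + l)
F(d) = 1/(d + d²) + 2*d² (F(d) = (d² + d²) + 1/(d² + d) = 2*d² + 1/(d + d²) = 1/(d + d²) + 2*d²)
(V(9, -19) + F(11))² = ((3 + 9)/(20 - 19) + (1 + 2*11³ + 2*11⁴)/(11*(1 + 11)))² = (12/1 + (1/11)*(1 + 2*1331 + 2*14641)/12)² = (1*12 + (1/11)*(1/12)*(1 + 2662 + 29282))² = (12 + (1/11)*(1/12)*31945)² = (12 + 31945/132)² = (33529/132)² = 1124193841/17424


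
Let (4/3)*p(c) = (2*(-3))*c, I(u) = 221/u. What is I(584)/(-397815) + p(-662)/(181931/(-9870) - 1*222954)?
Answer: -6831445031489131/511284146405647560 ≈ -0.013361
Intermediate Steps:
p(c) = -9*c/2 (p(c) = 3*((2*(-3))*c)/4 = 3*(-6*c)/4 = -9*c/2)
I(584)/(-397815) + p(-662)/(181931/(-9870) - 1*222954) = (221/584)/(-397815) + (-9/2*(-662))/(181931/(-9870) - 1*222954) = (221*(1/584))*(-1/397815) + 2979/(181931*(-1/9870) - 222954) = (221/584)*(-1/397815) + 2979/(-181931/9870 - 222954) = -221/232323960 + 2979/(-2200737911/9870) = -221/232323960 + 2979*(-9870/2200737911) = -221/232323960 - 29402730/2200737911 = -6831445031489131/511284146405647560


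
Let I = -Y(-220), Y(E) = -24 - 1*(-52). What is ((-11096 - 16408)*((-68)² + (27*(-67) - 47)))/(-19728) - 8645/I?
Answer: 2283947/548 ≈ 4167.8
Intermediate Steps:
Y(E) = 28 (Y(E) = -24 + 52 = 28)
I = -28 (I = -1*28 = -28)
((-11096 - 16408)*((-68)² + (27*(-67) - 47)))/(-19728) - 8645/I = ((-11096 - 16408)*((-68)² + (27*(-67) - 47)))/(-19728) - 8645/(-28) = -27504*(4624 + (-1809 - 47))*(-1/19728) - 8645*(-1/28) = -27504*(4624 - 1856)*(-1/19728) + 1235/4 = -27504*2768*(-1/19728) + 1235/4 = -76131072*(-1/19728) + 1235/4 = 528688/137 + 1235/4 = 2283947/548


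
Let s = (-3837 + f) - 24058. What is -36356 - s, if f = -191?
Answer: -8270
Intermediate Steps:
s = -28086 (s = (-3837 - 191) - 24058 = -4028 - 24058 = -28086)
-36356 - s = -36356 - 1*(-28086) = -36356 + 28086 = -8270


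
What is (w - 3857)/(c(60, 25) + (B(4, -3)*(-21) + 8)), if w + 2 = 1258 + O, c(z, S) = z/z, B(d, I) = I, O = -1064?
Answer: -3665/72 ≈ -50.903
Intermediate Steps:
c(z, S) = 1
w = 192 (w = -2 + (1258 - 1064) = -2 + 194 = 192)
(w - 3857)/(c(60, 25) + (B(4, -3)*(-21) + 8)) = (192 - 3857)/(1 + (-3*(-21) + 8)) = -3665/(1 + (63 + 8)) = -3665/(1 + 71) = -3665/72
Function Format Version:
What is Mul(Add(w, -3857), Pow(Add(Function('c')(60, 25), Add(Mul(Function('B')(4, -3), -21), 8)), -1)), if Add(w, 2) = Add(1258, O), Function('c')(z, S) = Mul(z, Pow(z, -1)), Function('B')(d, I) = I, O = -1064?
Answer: Rational(-3665, 72) ≈ -50.903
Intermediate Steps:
Function('c')(z, S) = 1
w = 192 (w = Add(-2, Add(1258, -1064)) = Add(-2, 194) = 192)
Mul(Add(w, -3857), Pow(Add(Function('c')(60, 25), Add(Mul(Function('B')(4, -3), -21), 8)), -1)) = Mul(Add(192, -3857), Pow(Add(1, Add(Mul(-3, -21), 8)), -1)) = Mul(-3665, Pow(Add(1, Add(63, 8)), -1)) = Mul(-3665, Pow(Add(1, 71), -1)) = Mul(-3665, Pow(72, -1)) = Mul(-3665, Rational(1, 72)) = Rational(-3665, 72)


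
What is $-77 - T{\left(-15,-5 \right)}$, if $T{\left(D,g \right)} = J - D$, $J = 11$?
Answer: $-103$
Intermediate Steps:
$T{\left(D,g \right)} = 11 - D$
$-77 - T{\left(-15,-5 \right)} = -77 - \left(11 - -15\right) = -77 - \left(11 + 15\right) = -77 - 26 = -103$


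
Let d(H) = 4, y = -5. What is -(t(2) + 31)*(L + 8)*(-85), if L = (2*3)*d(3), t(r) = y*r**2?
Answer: 29920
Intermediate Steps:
t(r) = -5*r**2
L = 24 (L = (2*3)*4 = 6*4 = 24)
-(t(2) + 31)*(L + 8)*(-85) = -(-5*2**2 + 31)*(24 + 8)*(-85) = -(-5*4 + 31)*32*(-85) = -(-20 + 31)*32*(-85) = -11*32*(-85) = -352*(-85) = -1*(-29920) = 29920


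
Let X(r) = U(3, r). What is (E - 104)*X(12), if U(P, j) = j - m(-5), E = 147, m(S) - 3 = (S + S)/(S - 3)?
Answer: 1333/4 ≈ 333.25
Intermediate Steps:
m(S) = 3 + 2*S/(-3 + S) (m(S) = 3 + (S + S)/(S - 3) = 3 + (2*S)/(-3 + S) = 3 + 2*S/(-3 + S))
U(P, j) = -17/4 + j (U(P, j) = j - (-9 + 5*(-5))/(-3 - 5) = j - (-9 - 25)/(-8) = j - (-1)*(-34)/8 = j - 1*17/4 = j - 17/4 = -17/4 + j)
X(r) = -17/4 + r
(E - 104)*X(12) = (147 - 104)*(-17/4 + 12) = 43*(31/4) = 1333/4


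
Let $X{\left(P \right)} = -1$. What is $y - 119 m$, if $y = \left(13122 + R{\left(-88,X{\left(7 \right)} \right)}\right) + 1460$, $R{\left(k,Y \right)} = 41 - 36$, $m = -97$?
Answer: $26130$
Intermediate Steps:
$R{\left(k,Y \right)} = 5$
$y = 14587$ ($y = \left(13122 + 5\right) + 1460 = 13127 + 1460 = 14587$)
$y - 119 m = 14587 - -11543 = 14587 + 11543 = 26130$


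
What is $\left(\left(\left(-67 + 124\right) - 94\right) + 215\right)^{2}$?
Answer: $31684$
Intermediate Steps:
$\left(\left(\left(-67 + 124\right) - 94\right) + 215\right)^{2} = \left(\left(57 - 94\right) + 215\right)^{2} = \left(-37 + 215\right)^{2} = 178^{2} = 31684$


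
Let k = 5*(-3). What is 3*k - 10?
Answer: -55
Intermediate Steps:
k = -15
3*k - 10 = 3*(-15) - 10 = -45 - 10 = -55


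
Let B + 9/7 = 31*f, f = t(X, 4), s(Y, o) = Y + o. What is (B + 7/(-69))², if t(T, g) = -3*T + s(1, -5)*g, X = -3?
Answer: 11126241361/233289 ≈ 47693.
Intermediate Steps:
t(T, g) = -4*g - 3*T (t(T, g) = -3*T + (1 - 5)*g = -3*T - 4*g = -4*g - 3*T)
f = -7 (f = -4*4 - 3*(-3) = -16 + 9 = -7)
B = -1528/7 (B = -9/7 + 31*(-7) = -9/7 - 217 = -1528/7 ≈ -218.29)
(B + 7/(-69))² = (-1528/7 + 7/(-69))² = (-1528/7 + 7*(-1/69))² = (-1528/7 - 7/69)² = (-105481/483)² = 11126241361/233289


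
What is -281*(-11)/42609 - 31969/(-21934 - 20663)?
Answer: 497944816/605005191 ≈ 0.82304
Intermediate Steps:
-281*(-11)/42609 - 31969/(-21934 - 20663) = 3091*(1/42609) - 31969/(-42597) = 3091/42609 - 31969*(-1/42597) = 3091/42609 + 31969/42597 = 497944816/605005191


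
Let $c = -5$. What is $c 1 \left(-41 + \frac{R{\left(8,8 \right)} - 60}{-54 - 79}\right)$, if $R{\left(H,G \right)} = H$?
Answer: $\frac{27005}{133} \approx 203.05$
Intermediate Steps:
$c 1 \left(-41 + \frac{R{\left(8,8 \right)} - 60}{-54 - 79}\right) = \left(-5\right) 1 \left(-41 + \frac{8 - 60}{-54 - 79}\right) = - 5 \left(-41 - \frac{52}{-133}\right) = - 5 \left(-41 - - \frac{52}{133}\right) = - 5 \left(-41 + \frac{52}{133}\right) = \left(-5\right) \left(- \frac{5401}{133}\right) = \frac{27005}{133}$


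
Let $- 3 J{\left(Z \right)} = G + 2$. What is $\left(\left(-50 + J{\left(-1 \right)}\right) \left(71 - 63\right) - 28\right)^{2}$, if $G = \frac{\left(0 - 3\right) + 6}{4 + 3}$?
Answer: $\frac{83247376}{441} \approx 1.8877 \cdot 10^{5}$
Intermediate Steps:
$G = \frac{3}{7}$ ($G = \frac{\left(0 - 3\right) + 6}{7} = \left(-3 + 6\right) \frac{1}{7} = 3 \cdot \frac{1}{7} = \frac{3}{7} \approx 0.42857$)
$J{\left(Z \right)} = - \frac{17}{21}$ ($J{\left(Z \right)} = - \frac{\frac{3}{7} + 2}{3} = \left(- \frac{1}{3}\right) \frac{17}{7} = - \frac{17}{21}$)
$\left(\left(-50 + J{\left(-1 \right)}\right) \left(71 - 63\right) - 28\right)^{2} = \left(\left(-50 - \frac{17}{21}\right) \left(71 - 63\right) - 28\right)^{2} = \left(\left(- \frac{1067}{21}\right) 8 - 28\right)^{2} = \left(- \frac{8536}{21} - 28\right)^{2} = \left(- \frac{9124}{21}\right)^{2} = \frac{83247376}{441}$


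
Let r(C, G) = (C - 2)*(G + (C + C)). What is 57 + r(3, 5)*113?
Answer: 1300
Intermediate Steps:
r(C, G) = (-2 + C)*(G + 2*C)
57 + r(3, 5)*113 = 57 + (-4*3 - 2*5 + 2*3**2 + 3*5)*113 = 57 + (-12 - 10 + 2*9 + 15)*113 = 57 + (-12 - 10 + 18 + 15)*113 = 57 + 11*113 = 57 + 1243 = 1300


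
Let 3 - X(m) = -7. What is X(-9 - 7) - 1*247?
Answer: -237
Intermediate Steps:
X(m) = 10 (X(m) = 3 - 1*(-7) = 3 + 7 = 10)
X(-9 - 7) - 1*247 = 10 - 1*247 = 10 - 247 = -237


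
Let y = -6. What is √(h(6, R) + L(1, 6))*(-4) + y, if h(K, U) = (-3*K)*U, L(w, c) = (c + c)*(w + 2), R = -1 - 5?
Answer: -54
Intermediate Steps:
R = -6
L(w, c) = 2*c*(2 + w) (L(w, c) = (2*c)*(2 + w) = 2*c*(2 + w))
h(K, U) = -3*K*U
√(h(6, R) + L(1, 6))*(-4) + y = √(-3*6*(-6) + 2*6*(2 + 1))*(-4) - 6 = √(108 + 2*6*3)*(-4) - 6 = √(108 + 36)*(-4) - 6 = √144*(-4) - 6 = 12*(-4) - 6 = -48 - 6 = -54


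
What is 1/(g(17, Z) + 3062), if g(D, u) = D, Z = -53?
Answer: 1/3079 ≈ 0.00032478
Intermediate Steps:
1/(g(17, Z) + 3062) = 1/(17 + 3062) = 1/3079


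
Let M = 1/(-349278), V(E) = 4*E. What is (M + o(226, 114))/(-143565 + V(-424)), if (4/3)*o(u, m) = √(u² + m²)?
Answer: 1/50736471558 - 3*√16018/290522 ≈ -0.0013069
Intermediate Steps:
M = -1/349278 ≈ -2.8630e-6
o(u, m) = 3*√(m² + u²)/4 (o(u, m) = 3*√(u² + m²)/4 = 3*√(m² + u²)/4)
(M + o(226, 114))/(-143565 + V(-424)) = (-1/349278 + 3*√(114² + 226²)/4)/(-143565 + 4*(-424)) = (-1/349278 + 3*√(12996 + 51076)/4)/(-143565 - 1696) = (-1/349278 + 3*√64072/4)/(-145261) = (-1/349278 + 3*(2*√16018)/4)*(-1/145261) = (-1/349278 + 3*√16018/2)*(-1/145261) = 1/50736471558 - 3*√16018/290522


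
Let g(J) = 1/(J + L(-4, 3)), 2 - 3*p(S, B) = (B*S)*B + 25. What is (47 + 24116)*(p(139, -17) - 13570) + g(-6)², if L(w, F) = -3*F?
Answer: -146616251399/225 ≈ -6.5163e+8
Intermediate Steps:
p(S, B) = -23/3 - S*B²/3 (p(S, B) = ⅔ - ((B*S)*B + 25)/3 = ⅔ - (S*B² + 25)/3 = ⅔ - (25 + S*B²)/3 = ⅔ + (-25/3 - S*B²/3) = -23/3 - S*B²/3)
g(J) = 1/(-9 + J) (g(J) = 1/(J - 3*3) = 1/(J - 9) = 1/(-9 + J))
(47 + 24116)*(p(139, -17) - 13570) + g(-6)² = (47 + 24116)*((-23/3 - ⅓*139*(-17)²) - 13570) + (1/(-9 - 6))² = 24163*((-23/3 - ⅓*139*289) - 13570) + (1/(-15))² = 24163*((-23/3 - 40171/3) - 13570) + (-1/15)² = 24163*(-13398 - 13570) + 1/225 = 24163*(-26968) + 1/225 = -651627784 + 1/225 = -146616251399/225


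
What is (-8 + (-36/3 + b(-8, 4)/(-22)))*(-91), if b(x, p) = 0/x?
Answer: 1820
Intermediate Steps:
b(x, p) = 0
(-8 + (-36/3 + b(-8, 4)/(-22)))*(-91) = (-8 + (-36/3 + 0/(-22)))*(-91) = (-8 + (-36*⅓ + 0*(-1/22)))*(-91) = (-8 + (-12 + 0))*(-91) = (-8 - 12)*(-91) = -20*(-91) = 1820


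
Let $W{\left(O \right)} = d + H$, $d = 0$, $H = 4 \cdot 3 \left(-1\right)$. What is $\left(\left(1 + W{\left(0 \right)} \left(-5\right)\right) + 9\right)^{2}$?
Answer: $4900$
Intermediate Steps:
$H = -12$ ($H = 12 \left(-1\right) = -12$)
$W{\left(O \right)} = -12$ ($W{\left(O \right)} = 0 - 12 = -12$)
$\left(\left(1 + W{\left(0 \right)} \left(-5\right)\right) + 9\right)^{2} = \left(\left(1 - -60\right) + 9\right)^{2} = \left(\left(1 + 60\right) + 9\right)^{2} = \left(61 + 9\right)^{2} = 70^{2} = 4900$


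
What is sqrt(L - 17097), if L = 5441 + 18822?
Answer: sqrt(7166) ≈ 84.652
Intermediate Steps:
L = 24263
sqrt(L - 17097) = sqrt(24263 - 17097) = sqrt(7166)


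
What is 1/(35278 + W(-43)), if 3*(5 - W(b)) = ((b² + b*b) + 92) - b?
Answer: 3/102016 ≈ 2.9407e-5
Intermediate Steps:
W(b) = -77/3 - 2*b²/3 + b/3 (W(b) = 5 - (((b² + b*b) + 92) - b)/3 = 5 - (((b² + b²) + 92) - b)/3 = 5 - ((2*b² + 92) - b)/3 = 5 - ((92 + 2*b²) - b)/3 = 5 - (92 - b + 2*b²)/3 = 5 + (-92/3 - 2*b²/3 + b/3) = -77/3 - 2*b²/3 + b/3)
1/(35278 + W(-43)) = 1/(35278 + (-77/3 - ⅔*(-43)² + (⅓)*(-43))) = 1/(35278 + (-77/3 - ⅔*1849 - 43/3)) = 1/(35278 + (-77/3 - 3698/3 - 43/3)) = 1/(35278 - 3818/3) = 1/(102016/3) = 3/102016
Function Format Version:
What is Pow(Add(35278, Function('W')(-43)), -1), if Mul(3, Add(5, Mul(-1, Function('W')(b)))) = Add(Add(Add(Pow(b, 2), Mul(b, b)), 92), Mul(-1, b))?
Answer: Rational(3, 102016) ≈ 2.9407e-5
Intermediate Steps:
Function('W')(b) = Add(Rational(-77, 3), Mul(Rational(-2, 3), Pow(b, 2)), Mul(Rational(1, 3), b)) (Function('W')(b) = Add(5, Mul(Rational(-1, 3), Add(Add(Add(Pow(b, 2), Mul(b, b)), 92), Mul(-1, b)))) = Add(5, Mul(Rational(-1, 3), Add(Add(Add(Pow(b, 2), Pow(b, 2)), 92), Mul(-1, b)))) = Add(5, Mul(Rational(-1, 3), Add(Add(Mul(2, Pow(b, 2)), 92), Mul(-1, b)))) = Add(5, Mul(Rational(-1, 3), Add(Add(92, Mul(2, Pow(b, 2))), Mul(-1, b)))) = Add(5, Mul(Rational(-1, 3), Add(92, Mul(-1, b), Mul(2, Pow(b, 2))))) = Add(5, Add(Rational(-92, 3), Mul(Rational(-2, 3), Pow(b, 2)), Mul(Rational(1, 3), b))) = Add(Rational(-77, 3), Mul(Rational(-2, 3), Pow(b, 2)), Mul(Rational(1, 3), b)))
Pow(Add(35278, Function('W')(-43)), -1) = Pow(Add(35278, Add(Rational(-77, 3), Mul(Rational(-2, 3), Pow(-43, 2)), Mul(Rational(1, 3), -43))), -1) = Pow(Add(35278, Add(Rational(-77, 3), Mul(Rational(-2, 3), 1849), Rational(-43, 3))), -1) = Pow(Add(35278, Add(Rational(-77, 3), Rational(-3698, 3), Rational(-43, 3))), -1) = Pow(Add(35278, Rational(-3818, 3)), -1) = Pow(Rational(102016, 3), -1) = Rational(3, 102016)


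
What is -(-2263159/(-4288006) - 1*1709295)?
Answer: 7329464952611/4288006 ≈ 1.7093e+6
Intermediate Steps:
-(-2263159/(-4288006) - 1*1709295) = -(-2263159*(-1/4288006) - 1709295) = -(2263159/4288006 - 1709295) = -1*(-7329464952611/4288006) = 7329464952611/4288006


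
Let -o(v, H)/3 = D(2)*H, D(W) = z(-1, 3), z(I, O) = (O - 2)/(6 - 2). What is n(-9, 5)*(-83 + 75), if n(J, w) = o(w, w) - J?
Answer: -42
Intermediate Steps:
z(I, O) = -½ + O/4 (z(I, O) = (-2 + O)/4 = (-2 + O)*(¼) = -½ + O/4)
D(W) = ¼ (D(W) = -½ + (¼)*3 = -½ + ¾ = ¼)
o(v, H) = -3*H/4
n(J, w) = -J - 3*w/4 (n(J, w) = -3*w/4 - J = -J - 3*w/4)
n(-9, 5)*(-83 + 75) = (-1*(-9) - ¾*5)*(-83 + 75) = (9 - 15/4)*(-8) = (21/4)*(-8) = -42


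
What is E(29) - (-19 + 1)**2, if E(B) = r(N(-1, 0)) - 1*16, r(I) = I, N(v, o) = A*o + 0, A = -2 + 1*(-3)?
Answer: -340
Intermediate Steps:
A = -5 (A = -2 - 3 = -5)
N(v, o) = -5*o (N(v, o) = -5*o + 0 = -5*o)
E(B) = -16 (E(B) = -5*0 - 1*16 = 0 - 16 = -16)
E(29) - (-19 + 1)**2 = -16 - (-19 + 1)**2 = -16 - 1*(-18)**2 = -16 - 1*324 = -16 - 324 = -340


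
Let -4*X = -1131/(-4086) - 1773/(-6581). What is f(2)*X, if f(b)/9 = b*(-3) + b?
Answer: 14687589/2987774 ≈ 4.9159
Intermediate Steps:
f(b) = -18*b (f(b) = 9*(b*(-3) + b) = 9*(-3*b + b) = 9*(-2*b) = -18*b)
X = -4895863/35853288 (X = -(-1131/(-4086) - 1773/(-6581))/4 = -(-1131*(-1/4086) - 1773*(-1/6581))/4 = -(377/1362 + 1773/6581)/4 = -1/4*4895863/8963322 = -4895863/35853288 ≈ -0.13655)
f(2)*X = -18*2*(-4895863/35853288) = -36*(-4895863/35853288) = 14687589/2987774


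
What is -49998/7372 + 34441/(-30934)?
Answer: -225067148/28505681 ≈ -7.8955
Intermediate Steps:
-49998/7372 + 34441/(-30934) = -49998*1/7372 + 34441*(-1/30934) = -24999/3686 - 34441/30934 = -225067148/28505681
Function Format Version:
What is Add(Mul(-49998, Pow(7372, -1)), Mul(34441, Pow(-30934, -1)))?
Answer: Rational(-225067148, 28505681) ≈ -7.8955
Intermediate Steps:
Add(Mul(-49998, Pow(7372, -1)), Mul(34441, Pow(-30934, -1))) = Add(Mul(-49998, Rational(1, 7372)), Mul(34441, Rational(-1, 30934))) = Add(Rational(-24999, 3686), Rational(-34441, 30934)) = Rational(-225067148, 28505681)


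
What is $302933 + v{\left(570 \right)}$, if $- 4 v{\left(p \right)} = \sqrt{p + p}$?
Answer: $302933 - \frac{\sqrt{285}}{2} \approx 3.0292 \cdot 10^{5}$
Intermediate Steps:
$v{\left(p \right)} = - \frac{\sqrt{2} \sqrt{p}}{4}$ ($v{\left(p \right)} = - \frac{\sqrt{p + p}}{4} = - \frac{\sqrt{2 p}}{4} = - \frac{\sqrt{2} \sqrt{p}}{4}$)
$302933 + v{\left(570 \right)} = 302933 - \frac{\sqrt{2} \sqrt{570}}{4} = 302933 - \frac{\sqrt{285}}{2}$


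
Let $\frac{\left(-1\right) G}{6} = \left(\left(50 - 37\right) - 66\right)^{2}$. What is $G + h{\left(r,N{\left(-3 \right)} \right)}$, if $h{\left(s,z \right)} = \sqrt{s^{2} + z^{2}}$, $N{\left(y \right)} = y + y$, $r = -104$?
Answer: $-16854 + 2 \sqrt{2713} \approx -16750.0$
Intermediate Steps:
$N{\left(y \right)} = 2 y$
$G = -16854$ ($G = - 6 \left(\left(50 - 37\right) - 66\right)^{2} = - 6 \left(13 - 66\right)^{2} = - 6 \left(-53\right)^{2} = \left(-6\right) 2809 = -16854$)
$G + h{\left(r,N{\left(-3 \right)} \right)} = -16854 + \sqrt{\left(-104\right)^{2} + \left(2 \left(-3\right)\right)^{2}} = -16854 + \sqrt{10816 + \left(-6\right)^{2}} = -16854 + \sqrt{10816 + 36} = -16854 + \sqrt{10852} = -16854 + 2 \sqrt{2713}$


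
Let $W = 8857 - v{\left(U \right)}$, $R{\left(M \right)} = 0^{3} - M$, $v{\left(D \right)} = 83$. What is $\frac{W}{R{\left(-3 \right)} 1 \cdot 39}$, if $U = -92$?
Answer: $\frac{8774}{117} \approx 74.991$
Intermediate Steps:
$R{\left(M \right)} = - M$ ($R{\left(M \right)} = 0 - M = - M$)
$W = 8774$ ($W = 8857 - 83 = 8774$)
$\frac{W}{R{\left(-3 \right)} 1 \cdot 39} = \frac{8774}{\left(-1\right) \left(-3\right) 1 \cdot 39} = \frac{8774}{3 \cdot 1 \cdot 39} = \frac{8774}{3 \cdot 39} = \frac{8774}{117}$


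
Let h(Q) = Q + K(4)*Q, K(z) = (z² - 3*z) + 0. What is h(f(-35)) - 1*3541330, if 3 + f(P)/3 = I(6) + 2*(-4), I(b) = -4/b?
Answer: -3541505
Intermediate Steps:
f(P) = -35 (f(P) = -9 + 3*(-4/6 + 2*(-4)) = -9 + 3*(-4*⅙ - 8) = -9 + 3*(-⅔ - 8) = -9 + 3*(-26/3) = -9 - 26 = -35)
K(z) = z² - 3*z
h(Q) = 5*Q (h(Q) = Q + (4*(-3 + 4))*Q = Q + (4*1)*Q = Q + 4*Q = 5*Q)
h(f(-35)) - 1*3541330 = 5*(-35) - 1*3541330 = -175 - 3541330 = -3541505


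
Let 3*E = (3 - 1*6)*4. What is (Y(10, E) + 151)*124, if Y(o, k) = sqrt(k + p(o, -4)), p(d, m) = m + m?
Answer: 18724 + 248*I*sqrt(3) ≈ 18724.0 + 429.55*I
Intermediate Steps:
p(d, m) = 2*m
E = -4 (E = ((3 - 1*6)*4)/3 = ((3 - 6)*4)/3 = (-3*4)/3 = (1/3)*(-12) = -4)
Y(o, k) = sqrt(-8 + k) (Y(o, k) = sqrt(k + 2*(-4)) = sqrt(k - 8) = sqrt(-8 + k))
(Y(10, E) + 151)*124 = (sqrt(-8 - 4) + 151)*124 = (sqrt(-12) + 151)*124 = (2*I*sqrt(3) + 151)*124 = (151 + 2*I*sqrt(3))*124 = 18724 + 248*I*sqrt(3)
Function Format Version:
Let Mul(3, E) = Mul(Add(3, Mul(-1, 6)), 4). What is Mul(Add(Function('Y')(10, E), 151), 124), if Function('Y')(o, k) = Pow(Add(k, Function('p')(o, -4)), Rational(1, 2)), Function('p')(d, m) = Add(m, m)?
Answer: Add(18724, Mul(248, I, Pow(3, Rational(1, 2)))) ≈ Add(18724., Mul(429.55, I))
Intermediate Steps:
Function('p')(d, m) = Mul(2, m)
E = -4 (E = Mul(Rational(1, 3), Mul(Add(3, Mul(-1, 6)), 4)) = Mul(Rational(1, 3), Mul(Add(3, -6), 4)) = Mul(Rational(1, 3), Mul(-3, 4)) = Mul(Rational(1, 3), -12) = -4)
Function('Y')(o, k) = Pow(Add(-8, k), Rational(1, 2)) (Function('Y')(o, k) = Pow(Add(k, Mul(2, -4)), Rational(1, 2)) = Pow(Add(k, -8), Rational(1, 2)) = Pow(Add(-8, k), Rational(1, 2)))
Mul(Add(Function('Y')(10, E), 151), 124) = Mul(Add(Pow(Add(-8, -4), Rational(1, 2)), 151), 124) = Mul(Add(Pow(-12, Rational(1, 2)), 151), 124) = Mul(Add(Mul(2, I, Pow(3, Rational(1, 2))), 151), 124) = Mul(Add(151, Mul(2, I, Pow(3, Rational(1, 2)))), 124) = Add(18724, Mul(248, I, Pow(3, Rational(1, 2))))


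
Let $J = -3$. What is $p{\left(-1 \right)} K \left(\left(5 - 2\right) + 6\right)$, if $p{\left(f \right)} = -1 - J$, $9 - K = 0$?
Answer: $162$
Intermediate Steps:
$K = 9$ ($K = 9 - 0 = 9 + 0 = 9$)
$p{\left(f \right)} = 2$ ($p{\left(f \right)} = -1 - -3 = -1 + 3 = 2$)
$p{\left(-1 \right)} K \left(\left(5 - 2\right) + 6\right) = 2 \cdot 9 \left(\left(5 - 2\right) + 6\right) = 2 \cdot 9 \left(3 + 6\right) = 2 \cdot 9 \cdot 9 = 2 \cdot 81 = 162$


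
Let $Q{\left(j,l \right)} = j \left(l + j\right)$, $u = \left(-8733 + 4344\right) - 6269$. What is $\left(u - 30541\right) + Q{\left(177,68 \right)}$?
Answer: $2166$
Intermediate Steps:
$u = -10658$ ($u = -4389 - 6269 = -10658$)
$Q{\left(j,l \right)} = j \left(j + l\right)$
$\left(u - 30541\right) + Q{\left(177,68 \right)} = \left(-10658 - 30541\right) + 177 \left(177 + 68\right) = -41199 + 177 \cdot 245 = -41199 + 43365 = 2166$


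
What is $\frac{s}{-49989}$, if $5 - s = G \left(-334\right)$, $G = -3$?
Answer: $\frac{997}{49989} \approx 0.019944$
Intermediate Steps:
$s = -997$ ($s = 5 - \left(-3\right) \left(-334\right) = 5 - 1002 = -997$)
$\frac{s}{-49989} = - \frac{997}{-49989} = \left(-997\right) \left(- \frac{1}{49989}\right) = \frac{997}{49989}$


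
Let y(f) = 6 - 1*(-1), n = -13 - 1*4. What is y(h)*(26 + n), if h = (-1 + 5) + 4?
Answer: 63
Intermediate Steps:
n = -17 (n = -13 - 4 = -17)
h = 8 (h = 4 + 4 = 8)
y(f) = 7 (y(f) = 6 + 1 = 7)
y(h)*(26 + n) = 7*(26 - 17) = 7*9 = 63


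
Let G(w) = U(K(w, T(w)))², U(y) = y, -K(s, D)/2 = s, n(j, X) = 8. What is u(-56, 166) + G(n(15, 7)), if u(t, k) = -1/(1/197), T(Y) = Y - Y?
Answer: 59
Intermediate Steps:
T(Y) = 0
K(s, D) = -2*s
u(t, k) = -197 (u(t, k) = -1/1/197 = -1*197 = -197)
G(w) = 4*w² (G(w) = (-2*w)² = 4*w²)
u(-56, 166) + G(n(15, 7)) = -197 + 4*8² = -197 + 4*64 = -197 + 256 = 59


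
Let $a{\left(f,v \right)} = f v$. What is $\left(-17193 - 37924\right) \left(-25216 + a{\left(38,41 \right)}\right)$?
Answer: $1303957986$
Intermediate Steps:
$\left(-17193 - 37924\right) \left(-25216 + a{\left(38,41 \right)}\right) = \left(-17193 - 37924\right) \left(-25216 + 38 \cdot 41\right) = - 55117 \left(-25216 + 1558\right) = \left(-55117\right) \left(-23658\right) = 1303957986$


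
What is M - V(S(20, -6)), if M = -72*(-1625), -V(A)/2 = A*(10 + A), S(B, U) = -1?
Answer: 116982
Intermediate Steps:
V(A) = -2*A*(10 + A)
M = 117000
M - V(S(20, -6)) = 117000 - (-2)*(-1)*(10 - 1) = 117000 - (-2)*(-1)*9 = 117000 - 1*18 = 117000 - 18 = 116982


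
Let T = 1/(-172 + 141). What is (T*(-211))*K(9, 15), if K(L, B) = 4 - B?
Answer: -2321/31 ≈ -74.871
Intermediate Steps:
T = -1/31 (T = 1/(-31) = -1/31 ≈ -0.032258)
(T*(-211))*K(9, 15) = (-1/31*(-211))*(4 - 1*15) = 211*(4 - 15)/31 = (211/31)*(-11) = -2321/31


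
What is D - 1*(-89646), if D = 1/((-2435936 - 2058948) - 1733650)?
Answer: 558363158963/6228534 ≈ 89646.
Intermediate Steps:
D = -1/6228534 (D = 1/(-4494884 - 1733650) = 1/(-6228534) = -1/6228534 ≈ -1.6055e-7)
D - 1*(-89646) = -1/6228534 - 1*(-89646) = -1/6228534 + 89646 = 558363158963/6228534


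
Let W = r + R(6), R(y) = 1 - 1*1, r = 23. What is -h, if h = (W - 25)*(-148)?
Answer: -296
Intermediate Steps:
R(y) = 0 (R(y) = 1 - 1 = 0)
W = 23 (W = 23 + 0 = 23)
h = 296 (h = (23 - 25)*(-148) = -2*(-148) = 296)
-h = -1*296 = -296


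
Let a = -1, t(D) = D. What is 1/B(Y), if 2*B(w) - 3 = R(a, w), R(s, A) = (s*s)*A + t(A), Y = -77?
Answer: -2/151 ≈ -0.013245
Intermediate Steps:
R(s, A) = A + A*s**2 (R(s, A) = (s*s)*A + A = s**2*A + A = A*s**2 + A = A + A*s**2)
B(w) = 3/2 + w (B(w) = 3/2 + (w*(1 + (-1)**2))/2 = 3/2 + (w*(1 + 1))/2 = 3/2 + (w*2)/2 = 3/2 + (2*w)/2 = 3/2 + w)
1/B(Y) = 1/(3/2 - 77) = 1/(-151/2) = -2/151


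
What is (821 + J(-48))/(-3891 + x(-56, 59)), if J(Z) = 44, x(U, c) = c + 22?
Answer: -173/762 ≈ -0.22703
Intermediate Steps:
x(U, c) = 22 + c
(821 + J(-48))/(-3891 + x(-56, 59)) = (821 + 44)/(-3891 + (22 + 59)) = 865/(-3891 + 81) = 865/(-3810) = 865*(-1/3810) = -173/762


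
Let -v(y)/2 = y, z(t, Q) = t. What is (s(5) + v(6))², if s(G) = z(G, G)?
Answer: 49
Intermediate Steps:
v(y) = -2*y
s(G) = G
(s(5) + v(6))² = (5 - 2*6)² = (5 - 12)² = (-7)² = 49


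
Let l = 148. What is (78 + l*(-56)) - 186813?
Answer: -195023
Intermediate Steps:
(78 + l*(-56)) - 186813 = (78 + 148*(-56)) - 186813 = (78 - 8288) - 186813 = -8210 - 186813 = -195023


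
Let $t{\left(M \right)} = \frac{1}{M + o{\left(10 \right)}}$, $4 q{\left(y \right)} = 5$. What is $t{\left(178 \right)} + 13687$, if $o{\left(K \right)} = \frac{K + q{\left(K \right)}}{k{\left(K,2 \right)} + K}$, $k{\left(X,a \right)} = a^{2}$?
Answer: $\frac{137047987}{10013} \approx 13687.0$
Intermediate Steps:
$q{\left(y \right)} = \frac{5}{4}$ ($q{\left(y \right)} = \frac{1}{4} \cdot 5 = \frac{5}{4}$)
$o{\left(K \right)} = \frac{\frac{5}{4} + K}{4 + K}$ ($o{\left(K \right)} = \frac{K + \frac{5}{4}}{2^{2} + K} = \frac{\frac{5}{4} + K}{4 + K}$)
$t{\left(M \right)} = \frac{1}{\frac{45}{56} + M}$ ($t{\left(M \right)} = \frac{1}{M + \frac{\frac{5}{4} + 10}{4 + 10}} = \frac{1}{M + \frac{1}{14} \cdot \frac{45}{4}} = \frac{1}{M + \frac{45}{56}} = \frac{1}{\frac{45}{56} + M}$)
$t{\left(178 \right)} + 13687 = \frac{56}{45 + 56 \cdot 178} + 13687 = \frac{56}{45 + 9968} + 13687 = \frac{56}{10013} + 13687 = \frac{137047987}{10013}$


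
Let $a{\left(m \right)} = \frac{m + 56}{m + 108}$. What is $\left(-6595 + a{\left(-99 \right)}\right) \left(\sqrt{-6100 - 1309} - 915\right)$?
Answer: $\frac{18116390}{3} - \frac{59398 i \sqrt{7409}}{9} \approx 6.0388 \cdot 10^{6} - 5.6808 \cdot 10^{5} i$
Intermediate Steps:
$a{\left(m \right)} = \frac{56 + m}{108 + m}$
$\left(-6595 + a{\left(-99 \right)}\right) \left(\sqrt{-6100 - 1309} - 915\right) = \left(-6595 + \frac{56 - 99}{108 - 99}\right) \left(\sqrt{-6100 - 1309} - 915\right) = \left(-6595 + \frac{1}{9} \left(-43\right)\right) \left(\sqrt{-7409} - 915\right) = \left(-6595 + \frac{1}{9} \left(-43\right)\right) \left(i \sqrt{7409} - 915\right) = \left(-6595 - \frac{43}{9}\right) \left(-915 + i \sqrt{7409}\right) = - \frac{59398 \left(-915 + i \sqrt{7409}\right)}{9} = \frac{18116390}{3} - \frac{59398 i \sqrt{7409}}{9}$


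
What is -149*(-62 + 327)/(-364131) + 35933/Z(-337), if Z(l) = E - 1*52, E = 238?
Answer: 4363887811/22576122 ≈ 193.30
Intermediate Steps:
Z(l) = 186 (Z(l) = 238 - 1*52 = 238 - 52 = 186)
-149*(-62 + 327)/(-364131) + 35933/Z(-337) = -149*(-62 + 327)/(-364131) + 35933/186 = -149*265*(-1/364131) + 35933*(1/186) = -39485*(-1/364131) + 35933/186 = 39485/364131 + 35933/186 = 4363887811/22576122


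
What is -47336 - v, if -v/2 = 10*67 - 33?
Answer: -46062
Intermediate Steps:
v = -1274 (v = -2*(10*67 - 33) = -2*(670 - 33) = -2*637 = -1274)
-47336 - v = -47336 - 1*(-1274) = -47336 + 1274 = -46062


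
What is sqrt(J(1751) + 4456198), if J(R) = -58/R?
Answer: 4*sqrt(853919213915)/1751 ≈ 2111.0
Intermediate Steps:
sqrt(J(1751) + 4456198) = sqrt(-58/1751 + 4456198) = sqrt(7802802640/1751) = 4*sqrt(853919213915)/1751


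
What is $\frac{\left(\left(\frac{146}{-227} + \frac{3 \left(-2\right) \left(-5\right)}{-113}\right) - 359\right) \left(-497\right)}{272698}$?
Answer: $\frac{4588312449}{6994976398} \approx 0.65594$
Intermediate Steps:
$\frac{\left(\left(\frac{146}{-227} + \frac{3 \left(-2\right) \left(-5\right)}{-113}\right) - 359\right) \left(-497\right)}{272698} = \left(\left(146 \left(- \frac{1}{227}\right) + \left(-6\right) \left(-5\right) \left(- \frac{1}{113}\right)\right) - 359\right) \left(-497\right) \frac{1}{272698} = \left(\left(- \frac{146}{227} + 30 \left(- \frac{1}{113}\right)\right) - 359\right) \left(-497\right) \frac{1}{272698} = \left(\left(- \frac{146}{227} - \frac{30}{113}\right) - 359\right) \left(-497\right) \frac{1}{272698} = \left(- \frac{23308}{25651} - 359\right) \left(-497\right) \frac{1}{272698} = \left(- \frac{9232017}{25651}\right) \left(-497\right) \frac{1}{272698} = \frac{4588312449}{25651} \cdot \frac{1}{272698} = \frac{4588312449}{6994976398}$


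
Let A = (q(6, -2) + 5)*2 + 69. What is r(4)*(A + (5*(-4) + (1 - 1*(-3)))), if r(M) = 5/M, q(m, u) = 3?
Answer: 345/4 ≈ 86.250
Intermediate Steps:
A = 85 (A = (3 + 5)*2 + 69 = 8*2 + 69 = 16 + 69 = 85)
r(4)*(A + (5*(-4) + (1 - 1*(-3)))) = (5/4)*(85 + (5*(-4) + (1 - 1*(-3)))) = (5*(¼))*(85 + (-20 + (1 + 3))) = 5*(85 + (-20 + 4))/4 = 5*(85 - 16)/4 = (5/4)*69 = 345/4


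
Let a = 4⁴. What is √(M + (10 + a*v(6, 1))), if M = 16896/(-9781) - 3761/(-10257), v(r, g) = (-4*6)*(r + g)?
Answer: I*√432782038375174070349/100323717 ≈ 207.36*I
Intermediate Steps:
v(r, g) = -24*g - 24*r (v(r, g) = -24*(g + r) = -24*g - 24*r)
M = -136515931/100323717 (M = 16896*(-1/9781) - 3761*(-1/10257) = -16896/9781 + 3761/10257 = -136515931/100323717 ≈ -1.3608)
a = 256
√(M + (10 + a*v(6, 1))) = √(-136515931/100323717 + (10 + 256*(-24*1 - 24*6))) = √(-136515931/100323717 + (10 + 256*(-24 - 144))) = √(-136515931/100323717 + (10 + 256*(-168))) = √(-136515931/100323717 + (10 - 43008)) = √(-136515931/100323717 - 42998) = √(-4313855699497/100323717) = I*√432782038375174070349/100323717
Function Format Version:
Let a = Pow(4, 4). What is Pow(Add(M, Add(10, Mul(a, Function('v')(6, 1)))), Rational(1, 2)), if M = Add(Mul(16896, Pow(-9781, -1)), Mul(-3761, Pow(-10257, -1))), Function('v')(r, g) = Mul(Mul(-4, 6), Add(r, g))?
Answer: Mul(Rational(1, 100323717), I, Pow(432782038375174070349, Rational(1, 2))) ≈ Mul(207.36, I)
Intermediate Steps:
Function('v')(r, g) = Add(Mul(-24, g), Mul(-24, r)) (Function('v')(r, g) = Mul(-24, Add(g, r)) = Add(Mul(-24, g), Mul(-24, r)))
M = Rational(-136515931, 100323717) (M = Add(Mul(16896, Rational(-1, 9781)), Mul(-3761, Rational(-1, 10257))) = Add(Rational(-16896, 9781), Rational(3761, 10257)) = Rational(-136515931, 100323717) ≈ -1.3608)
a = 256
Pow(Add(M, Add(10, Mul(a, Function('v')(6, 1)))), Rational(1, 2)) = Pow(Add(Rational(-136515931, 100323717), Add(10, Mul(256, Add(Mul(-24, 1), Mul(-24, 6))))), Rational(1, 2)) = Pow(Add(Rational(-136515931, 100323717), Add(10, Mul(256, Add(-24, -144)))), Rational(1, 2)) = Pow(Add(Rational(-136515931, 100323717), Add(10, Mul(256, -168))), Rational(1, 2)) = Pow(Add(Rational(-136515931, 100323717), Add(10, -43008)), Rational(1, 2)) = Pow(Add(Rational(-136515931, 100323717), -42998), Rational(1, 2)) = Pow(Rational(-4313855699497, 100323717), Rational(1, 2)) = Mul(Rational(1, 100323717), I, Pow(432782038375174070349, Rational(1, 2)))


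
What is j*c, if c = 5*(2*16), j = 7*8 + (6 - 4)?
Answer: 9280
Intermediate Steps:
j = 58 (j = 56 + 2 = 58)
c = 160 (c = 5*32 = 160)
j*c = 58*160 = 9280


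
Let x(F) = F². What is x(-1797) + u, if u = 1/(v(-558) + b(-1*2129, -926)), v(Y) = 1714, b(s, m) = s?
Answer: 1340121734/415 ≈ 3.2292e+6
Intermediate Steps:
u = -1/415 (u = 1/(1714 - 1*2129) = 1/(1714 - 2129) = 1/(-415) = -1/415 ≈ -0.0024096)
x(-1797) + u = (-1797)² - 1/415 = 3229209 - 1/415 = 1340121734/415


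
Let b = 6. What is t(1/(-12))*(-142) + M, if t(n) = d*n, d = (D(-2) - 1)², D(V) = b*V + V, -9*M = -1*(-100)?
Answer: 47725/18 ≈ 2651.4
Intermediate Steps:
M = -100/9 (M = -(-1)*(-100)/9 = -⅑*100 = -100/9 ≈ -11.111)
D(V) = 7*V (D(V) = 6*V + V = 7*V)
d = 225 (d = (7*(-2) - 1)² = (-14 - 1)² = (-15)² = 225)
t(n) = 225*n
t(1/(-12))*(-142) + M = (225/(-12))*(-142) - 100/9 = (225*(-1/12))*(-142) - 100/9 = -75/4*(-142) - 100/9 = 5325/2 - 100/9 = 47725/18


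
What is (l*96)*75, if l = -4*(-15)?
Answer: 432000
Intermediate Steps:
l = 60
(l*96)*75 = (60*96)*75 = 5760*75 = 432000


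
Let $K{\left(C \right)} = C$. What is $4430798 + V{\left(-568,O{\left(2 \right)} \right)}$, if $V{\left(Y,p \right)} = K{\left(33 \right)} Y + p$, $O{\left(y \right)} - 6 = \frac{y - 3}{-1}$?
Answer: $4412061$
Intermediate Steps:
$O{\left(y \right)} = 9 - y$ ($O{\left(y \right)} = 6 + \frac{y - 3}{-1} = 6 - \left(-3 + y\right) = 9 - y$)
$V{\left(Y,p \right)} = p + 33 Y$ ($V{\left(Y,p \right)} = 33 Y + p = p + 33 Y$)
$4430798 + V{\left(-568,O{\left(2 \right)} \right)} = 4430798 + \left(\left(9 - 2\right) + 33 \left(-568\right)\right) = 4430798 + \left(\left(9 - 2\right) - 18744\right) = 4430798 + \left(7 - 18744\right) = 4430798 - 18737 = 4412061$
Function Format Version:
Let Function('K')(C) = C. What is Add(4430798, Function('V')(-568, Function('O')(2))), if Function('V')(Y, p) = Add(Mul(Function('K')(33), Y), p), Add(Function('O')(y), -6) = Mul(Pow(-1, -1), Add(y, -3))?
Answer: 4412061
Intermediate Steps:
Function('O')(y) = Add(9, Mul(-1, y)) (Function('O')(y) = Add(6, Mul(Pow(-1, -1), Add(y, -3))) = Add(6, Mul(-1, Add(-3, y))) = Add(6, Add(3, Mul(-1, y))) = Add(9, Mul(-1, y)))
Function('V')(Y, p) = Add(p, Mul(33, Y)) (Function('V')(Y, p) = Add(Mul(33, Y), p) = Add(p, Mul(33, Y)))
Add(4430798, Function('V')(-568, Function('O')(2))) = Add(4430798, Add(Add(9, Mul(-1, 2)), Mul(33, -568))) = Add(4430798, Add(Add(9, -2), -18744)) = Add(4430798, Add(7, -18744)) = Add(4430798, -18737) = 4412061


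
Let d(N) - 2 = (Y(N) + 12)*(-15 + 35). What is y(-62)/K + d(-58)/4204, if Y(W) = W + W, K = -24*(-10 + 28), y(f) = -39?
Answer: -61145/151344 ≈ -0.40401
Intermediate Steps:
K = -432 (K = -24*18 = -432)
Y(W) = 2*W
d(N) = 242 + 40*N (d(N) = 2 + (2*N + 12)*(-15 + 35) = 2 + (12 + 2*N)*20 = 2 + (240 + 40*N) = 242 + 40*N)
y(-62)/K + d(-58)/4204 = -39/(-432) + (242 + 40*(-58))/4204 = -39*(-1/432) + (242 - 2320)*(1/4204) = 13/144 - 2078*1/4204 = 13/144 - 1039/2102 = -61145/151344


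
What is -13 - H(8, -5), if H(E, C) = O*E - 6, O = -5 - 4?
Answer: 65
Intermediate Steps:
O = -9
H(E, C) = -6 - 9*E (H(E, C) = -9*E - 6 = -6 - 9*E)
-13 - H(8, -5) = -13 - (-6 - 9*8) = -13 - (-6 - 72) = -13 - 1*(-78) = -13 + 78 = 65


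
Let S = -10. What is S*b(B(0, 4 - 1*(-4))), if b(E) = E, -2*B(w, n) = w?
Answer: 0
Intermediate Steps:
B(w, n) = -w/2
S*b(B(0, 4 - 1*(-4))) = -(-5)*0 = -10*0 = 0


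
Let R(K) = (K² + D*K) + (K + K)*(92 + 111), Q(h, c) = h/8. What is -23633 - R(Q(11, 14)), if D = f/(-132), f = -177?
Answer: -1548479/64 ≈ -24195.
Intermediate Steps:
Q(h, c) = h/8 (Q(h, c) = h*(⅛) = h/8)
D = 59/44 (D = -177/(-132) = -177*(-1/132) = 59/44 ≈ 1.3409)
R(K) = K² + 17923*K/44 (R(K) = (K² + 59*K/44) + (K + K)*(92 + 111) = (K² + 59*K/44) + (2*K)*203 = (K² + 59*K/44) + 406*K = K² + 17923*K/44)
-23633 - R(Q(11, 14)) = -23633 - (⅛)*11*(17923 + 44*((⅛)*11))/44 = -23633 - 11*(17923 + 44*(11/8))/(44*8) = -23633 - 11*(17923 + 121/2)/(44*8) = -23633 - 11*35967/(44*8*2) = -23633 - 1*35967/64 = -23633 - 35967/64 = -1548479/64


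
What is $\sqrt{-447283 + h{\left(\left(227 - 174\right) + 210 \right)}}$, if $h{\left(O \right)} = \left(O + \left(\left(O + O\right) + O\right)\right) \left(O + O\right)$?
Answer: $\sqrt{106069} \approx 325.68$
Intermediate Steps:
$h{\left(O \right)} = 8 O^{2}$ ($h{\left(O \right)} = \left(O + \left(2 O + O\right)\right) 2 O = \left(O + 3 O\right) 2 O = 4 O 2 O = 8 O^{2}$)
$\sqrt{-447283 + h{\left(\left(227 - 174\right) + 210 \right)}} = \sqrt{-447283 + 8 \left(\left(227 - 174\right) + 210\right)^{2}} = \sqrt{-447283 + 8 \left(53 + 210\right)^{2}} = \sqrt{-447283 + 8 \cdot 263^{2}} = \sqrt{-447283 + 8 \cdot 69169} = \sqrt{-447283 + 553352} = \sqrt{106069}$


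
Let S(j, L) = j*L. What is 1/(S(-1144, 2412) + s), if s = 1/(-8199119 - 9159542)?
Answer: -17358661/47898239339809 ≈ -3.6241e-7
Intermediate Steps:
S(j, L) = L*j
s = -1/17358661 (s = 1/(-17358661) = -1/17358661 ≈ -5.7608e-8)
1/(S(-1144, 2412) + s) = 1/(2412*(-1144) - 1/17358661) = 1/(-2759328 - 1/17358661) = 1/(-47898239339809/17358661) = -17358661/47898239339809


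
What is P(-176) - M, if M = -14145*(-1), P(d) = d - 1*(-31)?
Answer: -14290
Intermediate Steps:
P(d) = 31 + d (P(d) = d + 31 = 31 + d)
M = 14145
P(-176) - M = (31 - 176) - 1*14145 = -145 - 14145 = -14290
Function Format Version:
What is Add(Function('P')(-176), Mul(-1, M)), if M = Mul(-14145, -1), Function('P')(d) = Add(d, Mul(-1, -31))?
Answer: -14290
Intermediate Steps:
Function('P')(d) = Add(31, d) (Function('P')(d) = Add(d, 31) = Add(31, d))
M = 14145
Add(Function('P')(-176), Mul(-1, M)) = Add(Add(31, -176), Mul(-1, 14145)) = Add(-145, -14145) = -14290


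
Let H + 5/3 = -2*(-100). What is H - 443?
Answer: -734/3 ≈ -244.67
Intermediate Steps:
H = 595/3 (H = -5/3 - 2*(-100) = -5/3 + 200 = 595/3 ≈ 198.33)
H - 443 = 595/3 - 443 = -734/3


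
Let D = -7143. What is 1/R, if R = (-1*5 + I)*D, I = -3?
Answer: 1/57144 ≈ 1.7500e-5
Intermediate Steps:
R = 57144 (R = (-1*5 - 3)*(-7143) = (-5 - 3)*(-7143) = -8*(-7143) = 57144)
1/R = 1/57144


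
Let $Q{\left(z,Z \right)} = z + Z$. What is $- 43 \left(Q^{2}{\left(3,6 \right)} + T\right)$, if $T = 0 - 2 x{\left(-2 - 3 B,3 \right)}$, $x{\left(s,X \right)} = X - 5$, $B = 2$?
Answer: $-3655$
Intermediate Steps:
$x{\left(s,X \right)} = -5 + X$ ($x{\left(s,X \right)} = X - 5 = -5 + X$)
$T = 4$ ($T = 0 - 2 \left(-5 + 3\right) = 0 - -4 = 0 + 4 = 4$)
$Q{\left(z,Z \right)} = Z + z$
$- 43 \left(Q^{2}{\left(3,6 \right)} + T\right) = - 43 \left(\left(6 + 3\right)^{2} + 4\right) = - 43 \left(9^{2} + 4\right) = - 43 \left(81 + 4\right) = \left(-43\right) 85 = -3655$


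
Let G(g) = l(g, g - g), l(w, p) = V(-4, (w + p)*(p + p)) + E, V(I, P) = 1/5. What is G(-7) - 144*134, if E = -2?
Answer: -96489/5 ≈ -19298.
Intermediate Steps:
V(I, P) = ⅕
l(w, p) = -9/5 (l(w, p) = ⅕ - 2 = -9/5)
G(g) = -9/5
G(-7) - 144*134 = -9/5 - 144*134 = -9/5 - 19296 = -96489/5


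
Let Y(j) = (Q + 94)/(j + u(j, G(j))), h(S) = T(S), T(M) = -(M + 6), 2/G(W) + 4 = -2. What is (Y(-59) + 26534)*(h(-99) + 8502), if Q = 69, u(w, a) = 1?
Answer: 13226063355/58 ≈ 2.2804e+8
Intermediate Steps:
G(W) = -⅓ (G(W) = 2/(-4 - 2) = 2/(-6) = 2*(-⅙) = -⅓)
T(M) = -6 - M (T(M) = -(6 + M) = -6 - M)
h(S) = -6 - S
Y(j) = 163/(1 + j) (Y(j) = (69 + 94)/(j + 1) = 163/(1 + j))
(Y(-59) + 26534)*(h(-99) + 8502) = (163/(1 - 59) + 26534)*((-6 - 1*(-99)) + 8502) = (163/(-58) + 26534)*((-6 + 99) + 8502) = (163*(-1/58) + 26534)*(93 + 8502) = (-163/58 + 26534)*8595 = (1538809/58)*8595 = 13226063355/58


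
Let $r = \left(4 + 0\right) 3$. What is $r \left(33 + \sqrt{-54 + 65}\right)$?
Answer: $396 + 12 \sqrt{11} \approx 435.8$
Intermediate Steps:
$r = 12$ ($r = 4 \cdot 3 = 12$)
$r \left(33 + \sqrt{-54 + 65}\right) = 12 \left(33 + \sqrt{-54 + 65}\right) = 12 \left(33 + \sqrt{11}\right) = 396 + 12 \sqrt{11}$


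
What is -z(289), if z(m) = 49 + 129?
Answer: -178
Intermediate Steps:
z(m) = 178
-z(289) = -1*178 = -178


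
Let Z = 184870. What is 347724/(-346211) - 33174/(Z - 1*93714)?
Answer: -21591166329/15779604958 ≈ -1.3683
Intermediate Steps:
347724/(-346211) - 33174/(Z - 1*93714) = 347724/(-346211) - 33174/(184870 - 1*93714) = 347724*(-1/346211) - 33174/(184870 - 93714) = -347724/346211 - 33174/91156 = -347724/346211 - 33174*1/91156 = -347724/346211 - 16587/45578 = -21591166329/15779604958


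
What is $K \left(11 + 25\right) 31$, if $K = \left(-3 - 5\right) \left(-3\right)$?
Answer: $26784$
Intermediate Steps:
$K = 24$ ($K = \left(-8\right) \left(-3\right) = 24$)
$K \left(11 + 25\right) 31 = 24 \left(11 + 25\right) 31 = 24 \cdot 36 \cdot 31 = 864 \cdot 31 = 26784$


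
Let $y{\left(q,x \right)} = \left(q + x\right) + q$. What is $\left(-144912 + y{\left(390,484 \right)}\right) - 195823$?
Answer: $-339471$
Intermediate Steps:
$y{\left(q,x \right)} = x + 2 q$
$\left(-144912 + y{\left(390,484 \right)}\right) - 195823 = \left(-144912 + \left(484 + 2 \cdot 390\right)\right) - 195823 = \left(-144912 + \left(484 + 780\right)\right) - 195823 = \left(-144912 + 1264\right) - 195823 = -143648 - 195823 = -339471$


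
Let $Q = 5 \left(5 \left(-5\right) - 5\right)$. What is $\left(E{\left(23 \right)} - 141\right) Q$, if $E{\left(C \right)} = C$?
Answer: $17700$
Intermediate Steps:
$Q = -150$ ($Q = 5 \left(-25 - 5\right) = 5 \left(-30\right) = -150$)
$\left(E{\left(23 \right)} - 141\right) Q = \left(23 - 141\right) \left(-150\right) = \left(-118\right) \left(-150\right) = 17700$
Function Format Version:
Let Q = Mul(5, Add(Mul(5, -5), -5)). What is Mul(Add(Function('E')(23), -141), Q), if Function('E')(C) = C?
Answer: 17700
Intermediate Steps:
Q = -150 (Q = Mul(5, Add(-25, -5)) = Mul(5, -30) = -150)
Mul(Add(Function('E')(23), -141), Q) = Mul(Add(23, -141), -150) = Mul(-118, -150) = 17700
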